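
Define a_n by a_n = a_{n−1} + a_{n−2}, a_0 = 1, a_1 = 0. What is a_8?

With companion matrix C = [[1, 1], [1, 0]], [a_n, a_{n−1}]ᵀ = C·[a_{n−1}, a_{n−2}]ᵀ, so [a_8, a_7]ᵀ = C⁷·[a_1, a_0]ᵀ.
C⁷ = [[21, 13], [13, 8]], giving [a_8, a_7]ᵀ = [[13], [8]].

13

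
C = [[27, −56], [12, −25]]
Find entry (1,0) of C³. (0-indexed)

tr C = 2 and det C = −3, so the characteristic polynomial is λ² − (2)λ + (−3) with roots 3 and −1.
Eigenvectors give P = [[7, 2], [3, 1]] with P⁻¹ = [[1, −2], [−3, 7]], and C = P·diag(3, −1)·P⁻¹.
Then C³ = P·diag(27, −1)·P⁻¹ = [[189, −2], [81, −1]] · [[1, −2], [−3, 7]] = [[195, −392], [84, −169]].

84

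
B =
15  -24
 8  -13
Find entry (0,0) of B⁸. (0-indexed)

26241

tr B = 2 and det B = -3, so the characteristic polynomial is λ² − (2)λ + (-3) with roots -1 and 3.
Eigenvectors give P = [[-3, 2], [-2, 1]] with P⁻¹ = [[1, -2], [2, -3]], and B = P·diag(-1, 3)·P⁻¹.
Then B⁸ = P·diag(1, 6561)·P⁻¹ = [[-3, 13122], [-2, 6561]] · [[1, -2], [2, -3]] = [[26241, -39360], [13120, -19679]].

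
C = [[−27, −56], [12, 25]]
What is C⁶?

tr C = −2 and det C = −3, so the characteristic polynomial is λ² − (−2)λ + (−3) with roots −3 and 1.
Eigenvectors give P = [[7, 2], [−3, −1]] with P⁻¹ = [[1, 2], [−3, −7]], and C = P·diag(−3, 1)·P⁻¹.
Then C⁶ = P·diag(729, 1)·P⁻¹ = [[5103, 2], [−2187, −1]] · [[1, 2], [−3, −7]] = [[5097, 10192], [−2184, −4367]].

[[5097, 10192], [−2184, −4367]]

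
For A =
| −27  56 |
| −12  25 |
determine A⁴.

[[561, −1120], [240, −479]]

tr A = −2 and det A = −3, so the characteristic polynomial is λ² − (−2)λ + (−3) with roots −3 and 1.
Eigenvectors give P = [[7, 2], [3, 1]] with P⁻¹ = [[1, −2], [−3, 7]], and A = P·diag(−3, 1)·P⁻¹.
Then A⁴ = P·diag(81, 1)·P⁻¹ = [[567, 2], [243, 1]] · [[1, −2], [−3, 7]] = [[561, −1120], [240, −479]].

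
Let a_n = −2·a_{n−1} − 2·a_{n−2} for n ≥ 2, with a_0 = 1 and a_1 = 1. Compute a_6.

16

With companion matrix C = [[−2, −2], [1, 0]], [a_n, a_{n−1}]ᵀ = C·[a_{n−1}, a_{n−2}]ᵀ, so [a_6, a_5]ᵀ = C^5·[a_1, a_0]ᵀ.
C^5 = [[8, 8], [−4, 0]], giving [a_6, a_5]ᵀ = [[16], [−4]].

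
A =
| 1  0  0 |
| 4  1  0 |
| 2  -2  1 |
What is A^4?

A = I + N where N = [[0, 0, 0], [4, 0, 0], [2, -2, 0]] is strictly lower-triangular, so N^3 = 0.
(I + N)^4 = I + 4·N + 6·N^2 = [[1, 0, 0], [16, 1, 0], [-40, -8, 1]].

[[1, 0, 0], [16, 1, 0], [-40, -8, 1]]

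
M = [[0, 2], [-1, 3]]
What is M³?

tr M = 3 and det M = 2, so the characteristic polynomial is λ² − (3)λ + (2) with roots 1 and 2.
Eigenvectors give P = [[2, 1], [1, 1]] with P⁻¹ = [[1, -1], [-1, 2]], and M = P·diag(1, 2)·P⁻¹.
Then M³ = P·diag(1, 8)·P⁻¹ = [[2, 8], [1, 8]] · [[1, -1], [-1, 2]] = [[-6, 14], [-7, 15]].

[[-6, 14], [-7, 15]]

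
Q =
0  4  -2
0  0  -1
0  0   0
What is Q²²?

[[0, 0, 0], [0, 0, 0], [0, 0, 0]]

Q is strictly triangular, hence nilpotent: Q³ = 0, so Q²² = 0.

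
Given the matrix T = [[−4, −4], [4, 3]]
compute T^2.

[[0, 4], [−4, −7]]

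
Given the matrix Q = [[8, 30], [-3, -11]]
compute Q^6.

[[-566, -1890], [189, 631]]

tr Q = -3 and det Q = 2, so the characteristic polynomial is λ² − (-3)λ + (2) with roots -1 and -2.
Eigenvectors give P = [[10, -3], [-3, 1]] with P⁻¹ = [[1, 3], [3, 10]], and Q = P·diag(-1, -2)·P⁻¹.
Then Q^6 = P·diag(1, 64)·P⁻¹ = [[10, -192], [-3, 64]] · [[1, 3], [3, 10]] = [[-566, -1890], [189, 631]].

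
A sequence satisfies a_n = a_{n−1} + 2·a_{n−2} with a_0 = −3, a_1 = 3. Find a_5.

3

With companion matrix Q = [[1, 2], [1, 0]], [a_n, a_{n−1}]ᵀ = Q·[a_{n−1}, a_{n−2}]ᵀ, so [a_5, a_4]ᵀ = Q^4·[a_1, a_0]ᵀ.
Q^4 = [[11, 10], [5, 6]], giving [a_5, a_4]ᵀ = [[3], [−3]].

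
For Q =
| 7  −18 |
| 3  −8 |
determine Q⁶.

tr Q = −1 and det Q = −2, so the characteristic polynomial is λ² − (−1)λ + (−2) with roots −2 and 1.
Eigenvectors give P = [[−2, 3], [−1, 1]] with P⁻¹ = [[1, −3], [1, −2]], and Q = P·diag(−2, 1)·P⁻¹.
Then Q⁶ = P·diag(64, 1)·P⁻¹ = [[−128, 3], [−64, 1]] · [[1, −3], [1, −2]] = [[−125, 378], [−63, 190]].

[[−125, 378], [−63, 190]]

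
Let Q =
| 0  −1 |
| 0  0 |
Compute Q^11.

Q is strictly triangular, hence nilpotent: Q^2 = 0, so Q^11 = 0.

[[0, 0], [0, 0]]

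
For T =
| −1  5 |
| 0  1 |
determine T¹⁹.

T² = I (check: tr T = 0 and det T = −1), so T¹⁹ = T since 19 is odd.

[[−1, 5], [0, 1]]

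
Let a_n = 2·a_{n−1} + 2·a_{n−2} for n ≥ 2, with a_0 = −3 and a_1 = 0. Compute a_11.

With companion matrix C = [[2, 2], [1, 0]], [a_n, a_{n−1}]ᵀ = C·[a_{n−1}, a_{n−2}]ᵀ, so [a_11, a_10]ᵀ = C^10·[a_1, a_0]ᵀ.
C^10 = [[18272, 13376], [6688, 4896]], giving [a_11, a_10]ᵀ = [[−40128], [−14688]].

−40128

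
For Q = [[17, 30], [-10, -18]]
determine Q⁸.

tr Q = -1 and det Q = -6, so the characteristic polynomial is λ² − (-1)λ + (-6) with roots 2 and -3.
Eigenvectors give P = [[2, 3], [-1, -2]] with P⁻¹ = [[2, 3], [-1, -2]], and Q = P·diag(2, -3)·P⁻¹.
Then Q⁸ = P·diag(256, 6561)·P⁻¹ = [[512, 19683], [-256, -13122]] · [[2, 3], [-1, -2]] = [[-18659, -37830], [12610, 25476]].

[[-18659, -37830], [12610, 25476]]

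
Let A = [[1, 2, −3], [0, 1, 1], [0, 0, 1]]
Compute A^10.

A = I + N where N = [[0, 2, −3], [0, 0, 1], [0, 0, 0]] is strictly upper-triangular, so N^3 = 0.
(I + N)^10 = I + 10·N + 45·N^2 = [[1, 20, 60], [0, 1, 10], [0, 0, 1]].

[[1, 20, 60], [0, 1, 10], [0, 0, 1]]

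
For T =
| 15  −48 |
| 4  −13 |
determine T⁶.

tr T = 2 and det T = −3, so the characteristic polynomial is λ² − (2)λ + (−3) with roots 3 and −1.
Eigenvectors give P = [[4, 3], [1, 1]] with P⁻¹ = [[1, −3], [−1, 4]], and T = P·diag(3, −1)·P⁻¹.
Then T⁶ = P·diag(729, 1)·P⁻¹ = [[2916, 3], [729, 1]] · [[1, −3], [−1, 4]] = [[2913, −8736], [728, −2183]].

[[2913, −8736], [728, −2183]]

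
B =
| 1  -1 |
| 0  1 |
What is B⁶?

[[1, -6], [0, 1]]

B = I + N where N = [[0, -1], [0, 0]] is strictly upper-triangular, so N² = 0.
(I + N)⁶ = I + 6·N = [[1, -6], [0, 1]].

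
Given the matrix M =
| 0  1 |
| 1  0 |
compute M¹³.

[[0, 1], [1, 0]]

M² = I (check: tr M = 0 and det M = -1), so M¹³ = M since 13 is odd.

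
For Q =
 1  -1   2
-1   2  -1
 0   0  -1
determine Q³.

[[5, -8, 6], [-8, 13, -8], [0, 0, -1]]

Q² = [[2, -3, 1], [-3, 5, -3], [0, 0, 1]]
Q³ = [[5, -8, 6], [-8, 13, -8], [0, 0, -1]]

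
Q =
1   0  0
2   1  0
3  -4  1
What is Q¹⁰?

[[1, 0, 0], [20, 1, 0], [-330, -40, 1]]

Q = I + N where N = [[0, 0, 0], [2, 0, 0], [3, -4, 0]] is strictly lower-triangular, so N³ = 0.
(I + N)¹⁰ = I + 10·N + 45·N² = [[1, 0, 0], [20, 1, 0], [-330, -40, 1]].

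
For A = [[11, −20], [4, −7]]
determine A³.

[[131, −260], [52, −103]]

tr A = 4 and det A = 3, so the characteristic polynomial is λ² − (4)λ + (3) with roots 3 and 1.
Eigenvectors give P = [[5, 2], [2, 1]] with P⁻¹ = [[1, −2], [−2, 5]], and A = P·diag(3, 1)·P⁻¹.
Then A³ = P·diag(27, 1)·P⁻¹ = [[135, 2], [54, 1]] · [[1, −2], [−2, 5]] = [[131, −260], [52, −103]].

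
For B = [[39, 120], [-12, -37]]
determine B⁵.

tr B = 2 and det B = -3, so the characteristic polynomial is λ² − (2)λ + (-3) with roots 3 and -1.
Eigenvectors give P = [[10, -3], [-3, 1]] with P⁻¹ = [[1, 3], [3, 10]], and B = P·diag(3, -1)·P⁻¹.
Then B⁵ = P·diag(243, -1)·P⁻¹ = [[2430, 3], [-729, -1]] · [[1, 3], [3, 10]] = [[2439, 7320], [-732, -2197]].

[[2439, 7320], [-732, -2197]]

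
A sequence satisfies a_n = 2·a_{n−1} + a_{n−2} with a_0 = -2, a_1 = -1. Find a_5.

With companion matrix B = [[2, 1], [1, 0]], [a_n, a_{n−1}]ᵀ = B·[a_{n−1}, a_{n−2}]ᵀ, so [a_5, a_4]ᵀ = B⁴·[a_1, a_0]ᵀ.
B⁴ = [[29, 12], [12, 5]], giving [a_5, a_4]ᵀ = [[-53], [-22]].

-53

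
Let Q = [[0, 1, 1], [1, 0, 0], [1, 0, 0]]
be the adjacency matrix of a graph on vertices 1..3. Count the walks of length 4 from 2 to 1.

0

The number of length-4 walks from vertex 2 to vertex 1 is entry (2,1) of Q⁴, where Q is the adjacency matrix.
Q² = [[2, 0, 0], [0, 1, 1], [0, 1, 1]]
Q³ = [[0, 2, 2], [2, 0, 0], [2, 0, 0]]
Q⁴ = [[4, 0, 0], [0, 2, 2], [0, 2, 2]]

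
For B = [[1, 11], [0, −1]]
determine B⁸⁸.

[[1, 0], [0, 1]]

B² = I (check: tr B = 0 and det B = −1), so B⁸⁸ = I since 88 is even.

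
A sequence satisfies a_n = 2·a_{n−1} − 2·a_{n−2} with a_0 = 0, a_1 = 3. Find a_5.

With companion matrix A = [[2, −2], [1, 0]], [a_n, a_{n−1}]ᵀ = A·[a_{n−1}, a_{n−2}]ᵀ, so [a_5, a_4]ᵀ = A^4·[a_1, a_0]ᵀ.
A^4 = [[−4, 0], [0, −4]], giving [a_5, a_4]ᵀ = [[−12], [0]].

−12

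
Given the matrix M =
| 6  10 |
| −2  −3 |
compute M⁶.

[[316, 630], [−126, −251]]

tr M = 3 and det M = 2, so the characteristic polynomial is λ² − (3)λ + (2) with roots 1 and 2.
Eigenvectors give P = [[2, 5], [−1, −2]] with P⁻¹ = [[−2, −5], [1, 2]], and M = P·diag(1, 2)·P⁻¹.
Then M⁶ = P·diag(1, 64)·P⁻¹ = [[2, 320], [−1, −128]] · [[−2, −5], [1, 2]] = [[316, 630], [−126, −251]].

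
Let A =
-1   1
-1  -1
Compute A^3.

[[2, 2], [-2, 2]]

A^2 = [[0, -2], [2, 0]]
A^3 = [[2, 2], [-2, 2]]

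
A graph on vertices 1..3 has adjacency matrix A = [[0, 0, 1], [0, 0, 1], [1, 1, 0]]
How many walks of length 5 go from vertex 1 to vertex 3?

The number of length-5 walks from vertex 1 to vertex 3 is entry (1,3) of A^5, where A is the adjacency matrix.
A^2 = [[1, 1, 0], [1, 1, 0], [0, 0, 2]]
A^3 = [[0, 0, 2], [0, 0, 2], [2, 2, 0]]
A^4 = [[2, 2, 0], [2, 2, 0], [0, 0, 4]]
A^5 = [[0, 0, 4], [0, 0, 4], [4, 4, 0]]

4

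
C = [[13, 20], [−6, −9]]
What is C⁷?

tr C = 4 and det C = 3, so the characteristic polynomial is λ² − (4)λ + (3) with roots 3 and 1.
Eigenvectors give P = [[2, −5], [−1, 3]] with P⁻¹ = [[3, 5], [1, 2]], and C = P·diag(3, 1)·P⁻¹.
Then C⁷ = P·diag(2187, 1)·P⁻¹ = [[4374, −5], [−2187, 3]] · [[3, 5], [1, 2]] = [[13117, 21860], [−6558, −10929]].

[[13117, 21860], [−6558, −10929]]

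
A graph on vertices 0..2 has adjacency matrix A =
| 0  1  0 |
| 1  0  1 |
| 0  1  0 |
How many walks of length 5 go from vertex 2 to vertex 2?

The number of length-5 walks from vertex 2 to vertex 2 is entry (2,2) of A⁵, where A is the adjacency matrix.
A² = [[1, 0, 1], [0, 2, 0], [1, 0, 1]]
A³ = [[0, 2, 0], [2, 0, 2], [0, 2, 0]]
A⁴ = [[2, 0, 2], [0, 4, 0], [2, 0, 2]]
A⁵ = [[0, 4, 0], [4, 0, 4], [0, 4, 0]]

0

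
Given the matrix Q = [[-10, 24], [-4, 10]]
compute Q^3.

tr Q = 0 and det Q = -4, so the characteristic polynomial is λ² − (0)λ + (-4) with roots 2 and -2.
Eigenvectors give P = [[-2, 3], [-1, 1]] with P⁻¹ = [[1, -3], [1, -2]], and Q = P·diag(2, -2)·P⁻¹.
Then Q^3 = P·diag(8, -8)·P⁻¹ = [[-16, -24], [-8, -8]] · [[1, -3], [1, -2]] = [[-40, 96], [-16, 40]].

[[-40, 96], [-16, 40]]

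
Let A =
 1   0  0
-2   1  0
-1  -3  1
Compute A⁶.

A = I + N where N = [[0, 0, 0], [-2, 0, 0], [-1, -3, 0]] is strictly lower-triangular, so N³ = 0.
(I + N)⁶ = I + 6·N + 15·N² = [[1, 0, 0], [-12, 1, 0], [84, -18, 1]].

[[1, 0, 0], [-12, 1, 0], [84, -18, 1]]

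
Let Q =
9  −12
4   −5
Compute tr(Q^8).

6562

tr Q = 4 and det Q = 3, so the characteristic polynomial is λ² − (4)λ + (3) with roots 1 and 3.
Eigenvectors give P = [[−3, 2], [−2, 1]] with P⁻¹ = [[1, −2], [2, −3]], and Q = P·diag(1, 3)·P⁻¹.
Then Q^8 = P·diag(1, 6561)·P⁻¹ = [[−3, 13122], [−2, 6561]] · [[1, −2], [2, −3]] = [[26241, −39360], [13120, −19679]].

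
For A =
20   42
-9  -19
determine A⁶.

[[442, 882], [-189, -377]]

tr A = 1 and det A = -2, so the characteristic polynomial is λ² − (1)λ + (-2) with roots -1 and 2.
Eigenvectors give P = [[-2, 7], [1, -3]] with P⁻¹ = [[3, 7], [1, 2]], and A = P·diag(-1, 2)·P⁻¹.
Then A⁶ = P·diag(1, 64)·P⁻¹ = [[-2, 448], [1, -192]] · [[3, 7], [1, 2]] = [[442, 882], [-189, -377]].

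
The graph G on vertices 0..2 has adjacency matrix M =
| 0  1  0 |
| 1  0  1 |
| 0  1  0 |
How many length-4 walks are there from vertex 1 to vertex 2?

0

The number of length-4 walks from vertex 1 to vertex 2 is entry (1,2) of M⁴, where M is the adjacency matrix.
M² = [[1, 0, 1], [0, 2, 0], [1, 0, 1]]
M³ = [[0, 2, 0], [2, 0, 2], [0, 2, 0]]
M⁴ = [[2, 0, 2], [0, 4, 0], [2, 0, 2]]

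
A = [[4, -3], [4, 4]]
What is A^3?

[[-80, -108], [144, -80]]

A^2 = [[4, -24], [32, 4]]
A^3 = [[-80, -108], [144, -80]]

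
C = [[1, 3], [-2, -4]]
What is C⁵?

[[61, 93], [-62, -94]]

tr C = -3 and det C = 2, so the characteristic polynomial is λ² − (-3)λ + (2) with roots -2 and -1.
Eigenvectors give P = [[1, -3], [-1, 2]] with P⁻¹ = [[-2, -3], [-1, -1]], and C = P·diag(-2, -1)·P⁻¹.
Then C⁵ = P·diag(-32, -1)·P⁻¹ = [[-32, 3], [32, -2]] · [[-2, -3], [-1, -1]] = [[61, 93], [-62, -94]].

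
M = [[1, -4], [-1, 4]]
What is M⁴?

[[125, -500], [-125, 500]]

M² = [[5, -20], [-5, 20]]
M³ = [[25, -100], [-25, 100]]
M⁴ = [[125, -500], [-125, 500]]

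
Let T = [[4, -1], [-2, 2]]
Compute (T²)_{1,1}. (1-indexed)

18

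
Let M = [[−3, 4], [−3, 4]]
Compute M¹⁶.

[[−3, 4], [−3, 4]]

M² = M (a projection; rank 1, trace 1), so M¹⁶ = M.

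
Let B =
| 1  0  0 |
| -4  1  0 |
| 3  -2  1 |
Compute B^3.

B = I + N where N = [[0, 0, 0], [-4, 0, 0], [3, -2, 0]] is strictly lower-triangular, so N^3 = 0.
(I + N)^3 = I + 3·N + 3·N^2 = [[1, 0, 0], [-12, 1, 0], [33, -6, 1]].

[[1, 0, 0], [-12, 1, 0], [33, -6, 1]]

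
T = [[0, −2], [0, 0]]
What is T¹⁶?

T is strictly triangular, hence nilpotent: T² = 0, so T¹⁶ = 0.

[[0, 0], [0, 0]]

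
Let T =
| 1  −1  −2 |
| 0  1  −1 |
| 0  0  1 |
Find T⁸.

T = I + N where N = [[0, −1, −2], [0, 0, −1], [0, 0, 0]] is strictly upper-triangular, so N³ = 0.
(I + N)⁸ = I + 8·N + 28·N² = [[1, −8, 12], [0, 1, −8], [0, 0, 1]].

[[1, −8, 12], [0, 1, −8], [0, 0, 1]]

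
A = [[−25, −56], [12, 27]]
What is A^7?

[[−13129, −30632], [6564, 15315]]

tr A = 2 and det A = −3, so the characteristic polynomial is λ² − (2)λ + (−3) with roots −1 and 3.
Eigenvectors give P = [[7, −2], [−3, 1]] with P⁻¹ = [[1, 2], [3, 7]], and A = P·diag(−1, 3)·P⁻¹.
Then A^7 = P·diag(−1, 2187)·P⁻¹ = [[−7, −4374], [3, 2187]] · [[1, 2], [3, 7]] = [[−13129, −30632], [6564, 15315]].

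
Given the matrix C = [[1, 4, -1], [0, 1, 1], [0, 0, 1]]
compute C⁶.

[[1, 24, 54], [0, 1, 6], [0, 0, 1]]

C = I + N where N = [[0, 4, -1], [0, 0, 1], [0, 0, 0]] is strictly upper-triangular, so N³ = 0.
(I + N)⁶ = I + 6·N + 15·N² = [[1, 24, 54], [0, 1, 6], [0, 0, 1]].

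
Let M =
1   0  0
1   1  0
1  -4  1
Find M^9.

M = I + N where N = [[0, 0, 0], [1, 0, 0], [1, -4, 0]] is strictly lower-triangular, so N^3 = 0.
(I + N)^9 = I + 9·N + 36·N^2 = [[1, 0, 0], [9, 1, 0], [-135, -36, 1]].

[[1, 0, 0], [9, 1, 0], [-135, -36, 1]]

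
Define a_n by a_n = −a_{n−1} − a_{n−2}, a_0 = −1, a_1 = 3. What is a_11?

−2

With companion matrix B = [[−1, −1], [1, 0]], [a_n, a_{n−1}]ᵀ = B·[a_{n−1}, a_{n−2}]ᵀ, so [a_11, a_10]ᵀ = B¹⁰·[a_1, a_0]ᵀ.
B¹⁰ = [[−1, −1], [1, 0]], giving [a_11, a_10]ᵀ = [[−2], [3]].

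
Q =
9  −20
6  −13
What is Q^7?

tr Q = −4 and det Q = 3, so the characteristic polynomial is λ² − (−4)λ + (3) with roots −1 and −3.
Eigenvectors give P = [[−2, −5], [−1, −3]] with P⁻¹ = [[−3, 5], [1, −2]], and Q = P·diag(−1, −3)·P⁻¹.
Then Q^7 = P·diag(−1, −2187)·P⁻¹ = [[2, 10935], [1, 6561]] · [[−3, 5], [1, −2]] = [[10929, −21860], [6558, −13117]].

[[10929, −21860], [6558, −13117]]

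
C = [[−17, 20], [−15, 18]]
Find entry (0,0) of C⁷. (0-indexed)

tr C = 1 and det C = −6, so the characteristic polynomial is λ² − (1)λ + (−6) with roots 3 and −2.
Eigenvectors give P = [[1, 4], [1, 3]] with P⁻¹ = [[−3, 4], [1, −1]], and C = P·diag(3, −2)·P⁻¹.
Then C⁷ = P·diag(2187, −128)·P⁻¹ = [[2187, −512], [2187, −384]] · [[−3, 4], [1, −1]] = [[−7073, 9260], [−6945, 9132]].

−7073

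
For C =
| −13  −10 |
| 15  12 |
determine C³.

tr C = −1 and det C = −6, so the characteristic polynomial is λ² − (−1)λ + (−6) with roots 2 and −3.
Eigenvectors give P = [[−2, −1], [3, 1]] with P⁻¹ = [[1, 1], [−3, −2]], and C = P·diag(2, −3)·P⁻¹.
Then C³ = P·diag(8, −27)·P⁻¹ = [[−16, 27], [24, −27]] · [[1, 1], [−3, −2]] = [[−97, −70], [105, 78]].

[[−97, −70], [105, 78]]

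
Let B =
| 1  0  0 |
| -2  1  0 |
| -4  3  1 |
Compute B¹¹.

[[1, 0, 0], [-22, 1, 0], [-374, 33, 1]]

B = I + N where N = [[0, 0, 0], [-2, 0, 0], [-4, 3, 0]] is strictly lower-triangular, so N³ = 0.
(I + N)¹¹ = I + 11·N + 55·N² = [[1, 0, 0], [-22, 1, 0], [-374, 33, 1]].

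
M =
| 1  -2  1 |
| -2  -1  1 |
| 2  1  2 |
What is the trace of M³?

11

M² = [[7, 1, 1], [2, 6, -1], [4, -3, 7]]
M³ = [[7, -14, 10], [-12, -11, 6], [24, 2, 15]]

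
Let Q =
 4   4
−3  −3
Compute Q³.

[[4, 4], [−3, −3]]

Q² = Q (a projection; rank 1, trace 1), so Q³ = Q.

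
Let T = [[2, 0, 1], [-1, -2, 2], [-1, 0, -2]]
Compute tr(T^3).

-8

T^2 = [[3, 0, 0], [-2, 4, -9], [0, 0, 3]]
T^3 = [[6, 0, 3], [1, -8, 24], [-3, 0, -6]]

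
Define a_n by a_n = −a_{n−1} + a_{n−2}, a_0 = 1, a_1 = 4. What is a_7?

With companion matrix T = [[−1, 1], [1, 0]], [a_n, a_{n−1}]ᵀ = T·[a_{n−1}, a_{n−2}]ᵀ, so [a_7, a_6]ᵀ = T^6·[a_1, a_0]ᵀ.
T^6 = [[13, −8], [−8, 5]], giving [a_7, a_6]ᵀ = [[44], [−27]].

44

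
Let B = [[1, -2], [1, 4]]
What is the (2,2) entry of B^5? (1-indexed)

454

tr B = 5 and det B = 6, so the characteristic polynomial is λ² − (5)λ + (6) with roots 3 and 2.
Eigenvectors give P = [[-1, 2], [1, -1]] with P⁻¹ = [[1, 2], [1, 1]], and B = P·diag(3, 2)·P⁻¹.
Then B^5 = P·diag(243, 32)·P⁻¹ = [[-243, 64], [243, -32]] · [[1, 2], [1, 1]] = [[-179, -422], [211, 454]].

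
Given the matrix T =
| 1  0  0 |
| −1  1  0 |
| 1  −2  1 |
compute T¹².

[[1, 0, 0], [−12, 1, 0], [144, −24, 1]]

T = I + N where N = [[0, 0, 0], [−1, 0, 0], [1, −2, 0]] is strictly lower-triangular, so N³ = 0.
(I + N)¹² = I + 12·N + 66·N² = [[1, 0, 0], [−12, 1, 0], [144, −24, 1]].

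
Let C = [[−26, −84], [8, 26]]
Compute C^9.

[[−6656, −21504], [2048, 6656]]

tr C = 0 and det C = −4, so the characteristic polynomial is λ² − (0)λ + (−4) with roots −2 and 2.
Eigenvectors give P = [[−7, 3], [2, −1]] with P⁻¹ = [[−1, −3], [−2, −7]], and C = P·diag(−2, 2)·P⁻¹.
Then C^9 = P·diag(−512, 512)·P⁻¹ = [[3584, 1536], [−1024, −512]] · [[−1, −3], [−2, −7]] = [[−6656, −21504], [2048, 6656]].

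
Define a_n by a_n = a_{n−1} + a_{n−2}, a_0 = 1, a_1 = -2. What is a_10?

With companion matrix M = [[1, 1], [1, 0]], [a_n, a_{n−1}]ᵀ = M·[a_{n−1}, a_{n−2}]ᵀ, so [a_10, a_9]ᵀ = M⁹·[a_1, a_0]ᵀ.
M⁹ = [[55, 34], [34, 21]], giving [a_10, a_9]ᵀ = [[-76], [-47]].

-76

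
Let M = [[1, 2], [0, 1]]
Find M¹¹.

M = I + N where N = [[0, 2], [0, 0]] is strictly upper-triangular, so N² = 0.
(I + N)¹¹ = I + 11·N = [[1, 22], [0, 1]].

[[1, 22], [0, 1]]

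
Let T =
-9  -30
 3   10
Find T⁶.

[[-9, -30], [3, 10]]

T² = T (a projection; rank 1, trace 1), so T⁶ = T.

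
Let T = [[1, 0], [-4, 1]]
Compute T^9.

T = I + N where N = [[0, 0], [-4, 0]] is strictly lower-triangular, so N^2 = 0.
(I + N)^9 = I + 9·N = [[1, 0], [-36, 1]].

[[1, 0], [-36, 1]]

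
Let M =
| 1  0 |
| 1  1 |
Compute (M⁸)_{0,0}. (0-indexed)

1

M = I + N where N = [[0, 0], [1, 0]] is strictly lower-triangular, so N² = 0.
(I + N)⁸ = I + 8·N = [[1, 0], [8, 1]].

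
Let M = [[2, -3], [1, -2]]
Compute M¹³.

[[2, -3], [1, -2]]

M² = I (check: tr M = 0 and det M = -1), so M¹³ = M since 13 is odd.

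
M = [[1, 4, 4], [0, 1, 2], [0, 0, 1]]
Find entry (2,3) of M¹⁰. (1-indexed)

M = I + N where N = [[0, 4, 4], [0, 0, 2], [0, 0, 0]] is strictly upper-triangular, so N³ = 0.
(I + N)¹⁰ = I + 10·N + 45·N² = [[1, 40, 400], [0, 1, 20], [0, 0, 1]].

20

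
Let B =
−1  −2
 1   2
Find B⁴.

B² = B (a projection; rank 1, trace 1), so B⁴ = B.

[[−1, −2], [1, 2]]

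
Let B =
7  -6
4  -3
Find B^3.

[[79, -78], [52, -51]]

tr B = 4 and det B = 3, so the characteristic polynomial is λ² − (4)λ + (3) with roots 1 and 3.
Eigenvectors give P = [[1, 3], [1, 2]] with P⁻¹ = [[-2, 3], [1, -1]], and B = P·diag(1, 3)·P⁻¹.
Then B^3 = P·diag(1, 27)·P⁻¹ = [[1, 81], [1, 54]] · [[-2, 3], [1, -1]] = [[79, -78], [52, -51]].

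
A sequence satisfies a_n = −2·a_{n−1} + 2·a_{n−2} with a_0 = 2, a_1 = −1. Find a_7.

With companion matrix C = [[−2, 2], [1, 0]], [a_n, a_{n−1}]ᵀ = C·[a_{n−1}, a_{n−2}]ᵀ, so [a_7, a_6]ᵀ = C^6·[a_1, a_0]ᵀ.
C^6 = [[328, −240], [−120, 88]], giving [a_7, a_6]ᵀ = [[−808], [296]].

−808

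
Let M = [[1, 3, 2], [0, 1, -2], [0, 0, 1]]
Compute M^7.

M = I + N where N = [[0, 3, 2], [0, 0, -2], [0, 0, 0]] is strictly upper-triangular, so N^3 = 0.
(I + N)^7 = I + 7·N + 21·N^2 = [[1, 21, -112], [0, 1, -14], [0, 0, 1]].

[[1, 21, -112], [0, 1, -14], [0, 0, 1]]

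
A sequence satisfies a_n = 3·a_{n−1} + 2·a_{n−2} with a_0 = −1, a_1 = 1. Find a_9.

With companion matrix M = [[3, 2], [1, 0]], [a_n, a_{n−1}]ᵀ = M·[a_{n−1}, a_{n−2}]ᵀ, so [a_9, a_8]ᵀ = M^8·[a_1, a_0]ᵀ.
M^8 = [[22363, 12558], [6279, 3526]], giving [a_9, a_8]ᵀ = [[9805], [2753]].

9805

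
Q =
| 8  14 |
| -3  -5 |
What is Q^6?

tr Q = 3 and det Q = 2, so the characteristic polynomial is λ² − (3)λ + (2) with roots 1 and 2.
Eigenvectors give P = [[-2, -7], [1, 3]] with P⁻¹ = [[3, 7], [-1, -2]], and Q = P·diag(1, 2)·P⁻¹.
Then Q^6 = P·diag(1, 64)·P⁻¹ = [[-2, -448], [1, 192]] · [[3, 7], [-1, -2]] = [[442, 882], [-189, -377]].

[[442, 882], [-189, -377]]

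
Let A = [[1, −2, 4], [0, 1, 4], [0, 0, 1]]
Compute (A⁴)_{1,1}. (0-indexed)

A = I + N where N = [[0, −2, 4], [0, 0, 4], [0, 0, 0]] is strictly upper-triangular, so N³ = 0.
(I + N)⁴ = I + 4·N + 6·N² = [[1, −8, −32], [0, 1, 16], [0, 0, 1]].

1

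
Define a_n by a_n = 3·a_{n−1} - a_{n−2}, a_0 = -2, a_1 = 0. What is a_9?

With companion matrix A = [[3, -1], [1, 0]], [a_n, a_{n−1}]ᵀ = A·[a_{n−1}, a_{n−2}]ᵀ, so [a_9, a_8]ᵀ = A⁸·[a_1, a_0]ᵀ.
A⁸ = [[2584, -987], [987, -377]], giving [a_9, a_8]ᵀ = [[1974], [754]].

1974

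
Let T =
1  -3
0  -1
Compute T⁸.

[[1, 0], [0, 1]]

T² = I (check: tr T = 0 and det T = -1), so T⁸ = I since 8 is even.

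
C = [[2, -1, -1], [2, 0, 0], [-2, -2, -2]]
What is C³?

C² = [[4, 0, 0], [4, -2, -2], [-4, 6, 6]]
C³ = [[8, -4, -4], [8, 0, 0], [-8, -8, -8]]

[[8, -4, -4], [8, 0, 0], [-8, -8, -8]]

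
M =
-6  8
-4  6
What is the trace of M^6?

tr M = 0 and det M = -4, so the characteristic polynomial is λ² − (0)λ + (-4) with roots -2 and 2.
Eigenvectors give P = [[2, -1], [1, -1]] with P⁻¹ = [[1, -1], [1, -2]], and M = P·diag(-2, 2)·P⁻¹.
Then M^6 = P·diag(64, 64)·P⁻¹ = [[128, -64], [64, -64]] · [[1, -1], [1, -2]] = [[64, 0], [0, 64]].

128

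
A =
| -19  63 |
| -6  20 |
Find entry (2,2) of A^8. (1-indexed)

1786

tr A = 1 and det A = -2, so the characteristic polynomial is λ² − (1)λ + (-2) with roots -1 and 2.
Eigenvectors give P = [[7, 3], [2, 1]] with P⁻¹ = [[1, -3], [-2, 7]], and A = P·diag(-1, 2)·P⁻¹.
Then A^8 = P·diag(1, 256)·P⁻¹ = [[7, 768], [2, 256]] · [[1, -3], [-2, 7]] = [[-1529, 5355], [-510, 1786]].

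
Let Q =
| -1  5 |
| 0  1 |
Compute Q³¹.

[[-1, 5], [0, 1]]

Q² = I (check: tr Q = 0 and det Q = -1), so Q³¹ = Q since 31 is odd.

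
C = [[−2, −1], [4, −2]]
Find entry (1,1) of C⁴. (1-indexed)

−64

C² = [[0, 4], [−16, 0]]
C³ = [[16, −8], [32, 16]]
C⁴ = [[−64, 0], [0, −64]]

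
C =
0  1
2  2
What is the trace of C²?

8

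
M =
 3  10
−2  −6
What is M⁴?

[[−59, −150], [30, 76]]

tr M = −3 and det M = 2, so the characteristic polynomial is λ² − (−3)λ + (2) with roots −2 and −1.
Eigenvectors give P = [[2, −5], [−1, 2]] with P⁻¹ = [[−2, −5], [−1, −2]], and M = P·diag(−2, −1)·P⁻¹.
Then M⁴ = P·diag(16, 1)·P⁻¹ = [[32, −5], [−16, 2]] · [[−2, −5], [−1, −2]] = [[−59, −150], [30, 76]].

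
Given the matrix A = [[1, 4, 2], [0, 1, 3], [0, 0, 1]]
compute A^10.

A = I + N where N = [[0, 4, 2], [0, 0, 3], [0, 0, 0]] is strictly upper-triangular, so N^3 = 0.
(I + N)^10 = I + 10·N + 45·N^2 = [[1, 40, 560], [0, 1, 30], [0, 0, 1]].

[[1, 40, 560], [0, 1, 30], [0, 0, 1]]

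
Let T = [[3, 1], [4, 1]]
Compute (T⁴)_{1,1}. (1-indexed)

233

T² = [[13, 4], [16, 5]]
T³ = [[55, 17], [68, 21]]
T⁴ = [[233, 72], [288, 89]]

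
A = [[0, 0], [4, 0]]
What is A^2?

[[0, 0], [0, 0]]

A is strictly triangular, hence nilpotent: A^2 = 0, so A^2 = 0.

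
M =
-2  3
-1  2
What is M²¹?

[[-2, 3], [-1, 2]]

M² = I (check: tr M = 0 and det M = -1), so M²¹ = M since 21 is odd.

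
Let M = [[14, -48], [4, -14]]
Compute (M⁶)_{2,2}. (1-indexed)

tr M = 0 and det M = -4, so the characteristic polynomial is λ² − (0)λ + (-4) with roots -2 and 2.
Eigenvectors give P = [[3, 4], [1, 1]] with P⁻¹ = [[-1, 4], [1, -3]], and M = P·diag(-2, 2)·P⁻¹.
Then M⁶ = P·diag(64, 64)·P⁻¹ = [[192, 256], [64, 64]] · [[-1, 4], [1, -3]] = [[64, 0], [0, 64]].

64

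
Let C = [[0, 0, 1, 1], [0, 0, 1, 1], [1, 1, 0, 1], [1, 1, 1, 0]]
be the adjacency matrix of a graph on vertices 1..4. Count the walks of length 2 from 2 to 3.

The number of length-2 walks from vertex 2 to vertex 3 is entry (2,3) of C², where C is the adjacency matrix.
C² = [[2, 2, 1, 1], [2, 2, 1, 1], [1, 1, 3, 2], [1, 1, 2, 3]]

1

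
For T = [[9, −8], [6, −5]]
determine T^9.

[[78729, −78728], [59046, −59045]]

tr T = 4 and det T = 3, so the characteristic polynomial is λ² − (4)λ + (3) with roots 3 and 1.
Eigenvectors give P = [[4, 1], [3, 1]] with P⁻¹ = [[1, −1], [−3, 4]], and T = P·diag(3, 1)·P⁻¹.
Then T^9 = P·diag(19683, 1)·P⁻¹ = [[78732, 1], [59049, 1]] · [[1, −1], [−3, 4]] = [[78729, −78728], [59046, −59045]].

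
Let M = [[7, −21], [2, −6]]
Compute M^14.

M² = M (a projection; rank 1, trace 1), so M^14 = M.

[[7, −21], [2, −6]]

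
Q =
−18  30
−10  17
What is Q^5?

[[−1068, 1650], [−550, 857]]

tr Q = −1 and det Q = −6, so the characteristic polynomial is λ² − (−1)λ + (−6) with roots 2 and −3.
Eigenvectors give P = [[3, −2], [2, −1]] with P⁻¹ = [[−1, 2], [−2, 3]], and Q = P·diag(2, −3)·P⁻¹.
Then Q^5 = P·diag(32, −243)·P⁻¹ = [[96, 486], [64, 243]] · [[−1, 2], [−2, 3]] = [[−1068, 1650], [−550, 857]].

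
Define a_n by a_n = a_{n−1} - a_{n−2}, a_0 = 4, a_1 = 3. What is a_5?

1

With companion matrix Q = [[1, -1], [1, 0]], [a_n, a_{n−1}]ᵀ = Q·[a_{n−1}, a_{n−2}]ᵀ, so [a_5, a_4]ᵀ = Q⁴·[a_1, a_0]ᵀ.
Q⁴ = [[-1, 1], [-1, 0]], giving [a_5, a_4]ᵀ = [[1], [-3]].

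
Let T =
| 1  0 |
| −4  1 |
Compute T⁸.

[[1, 0], [−32, 1]]

T = I + N where N = [[0, 0], [−4, 0]] is strictly lower-triangular, so N² = 0.
(I + N)⁸ = I + 8·N = [[1, 0], [−32, 1]].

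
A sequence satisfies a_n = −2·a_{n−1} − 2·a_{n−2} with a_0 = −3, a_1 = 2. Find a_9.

With companion matrix T = [[−2, −2], [1, 0]], [a_n, a_{n−1}]ᵀ = T·[a_{n−1}, a_{n−2}]ᵀ, so [a_9, a_8]ᵀ = T^8·[a_1, a_0]ᵀ.
T^8 = [[16, 0], [0, 16]], giving [a_9, a_8]ᵀ = [[32], [−48]].

32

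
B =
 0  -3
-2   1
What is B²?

[[6, -3], [-2, 7]]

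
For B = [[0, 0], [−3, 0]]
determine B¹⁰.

B is strictly triangular, hence nilpotent: B² = 0, so B¹⁰ = 0.

[[0, 0], [0, 0]]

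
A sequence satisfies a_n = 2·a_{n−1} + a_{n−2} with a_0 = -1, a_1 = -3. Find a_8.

-1393

With companion matrix Q = [[2, 1], [1, 0]], [a_n, a_{n−1}]ᵀ = Q·[a_{n−1}, a_{n−2}]ᵀ, so [a_8, a_7]ᵀ = Q⁷·[a_1, a_0]ᵀ.
Q⁷ = [[408, 169], [169, 70]], giving [a_8, a_7]ᵀ = [[-1393], [-577]].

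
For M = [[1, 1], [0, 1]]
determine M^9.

[[1, 9], [0, 1]]

M = I + N where N = [[0, 1], [0, 0]] is strictly upper-triangular, so N^2 = 0.
(I + N)^9 = I + 9·N = [[1, 9], [0, 1]].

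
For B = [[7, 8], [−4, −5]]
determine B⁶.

[[1457, 1456], [−728, −727]]

tr B = 2 and det B = −3, so the characteristic polynomial is λ² − (2)λ + (−3) with roots 3 and −1.
Eigenvectors give P = [[−2, −1], [1, 1]] with P⁻¹ = [[−1, −1], [1, 2]], and B = P·diag(3, −1)·P⁻¹.
Then B⁶ = P·diag(729, 1)·P⁻¹ = [[−1458, −1], [729, 1]] · [[−1, −1], [1, 2]] = [[1457, 1456], [−728, −727]].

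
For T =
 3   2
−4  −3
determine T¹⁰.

T² = I (check: tr T = 0 and det T = −1), so T¹⁰ = I since 10 is even.

[[1, 0], [0, 1]]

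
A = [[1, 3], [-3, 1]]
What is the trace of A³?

-52

A² = [[-8, 6], [-6, -8]]
A³ = [[-26, -18], [18, -26]]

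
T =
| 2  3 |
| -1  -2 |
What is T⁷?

T² = I (check: tr T = 0 and det T = -1), so T⁷ = T since 7 is odd.

[[2, 3], [-1, -2]]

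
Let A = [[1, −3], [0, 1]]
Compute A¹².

A = I + N where N = [[0, −3], [0, 0]] is strictly upper-triangular, so N² = 0.
(I + N)¹² = I + 12·N = [[1, −36], [0, 1]].

[[1, −36], [0, 1]]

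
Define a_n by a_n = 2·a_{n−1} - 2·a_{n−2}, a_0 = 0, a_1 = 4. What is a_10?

With companion matrix M = [[2, -2], [1, 0]], [a_n, a_{n−1}]ᵀ = M·[a_{n−1}, a_{n−2}]ᵀ, so [a_10, a_9]ᵀ = M⁹·[a_1, a_0]ᵀ.
M⁹ = [[32, -32], [16, 0]], giving [a_10, a_9]ᵀ = [[128], [64]].

128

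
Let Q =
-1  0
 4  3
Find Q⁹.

tr Q = 2 and det Q = -3, so the characteristic polynomial is λ² − (2)λ + (-3) with roots -1 and 3.
Eigenvectors give P = [[-1, 0], [1, 1]] with P⁻¹ = [[-1, 0], [1, 1]], and Q = P·diag(-1, 3)·P⁻¹.
Then Q⁹ = P·diag(-1, 19683)·P⁻¹ = [[1, 0], [-1, 19683]] · [[-1, 0], [1, 1]] = [[-1, 0], [19684, 19683]].

[[-1, 0], [19684, 19683]]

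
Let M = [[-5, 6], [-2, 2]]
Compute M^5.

[[-125, 186], [-62, 92]]

tr M = -3 and det M = 2, so the characteristic polynomial is λ² − (-3)λ + (2) with roots -1 and -2.
Eigenvectors give P = [[-3, 2], [-2, 1]] with P⁻¹ = [[1, -2], [2, -3]], and M = P·diag(-1, -2)·P⁻¹.
Then M^5 = P·diag(-1, -32)·P⁻¹ = [[3, -64], [2, -32]] · [[1, -2], [2, -3]] = [[-125, 186], [-62, 92]].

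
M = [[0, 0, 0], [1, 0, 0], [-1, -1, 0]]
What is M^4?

M is strictly triangular, hence nilpotent: M^3 = 0, so M^4 = 0.

[[0, 0, 0], [0, 0, 0], [0, 0, 0]]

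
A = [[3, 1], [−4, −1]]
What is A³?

[[7, 3], [−12, −5]]

A² = [[5, 2], [−8, −3]]
A³ = [[7, 3], [−12, −5]]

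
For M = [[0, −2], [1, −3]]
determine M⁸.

[[−254, 510], [−255, 511]]

tr M = −3 and det M = 2, so the characteristic polynomial is λ² − (−3)λ + (2) with roots −1 and −2.
Eigenvectors give P = [[2, −1], [1, −1]] with P⁻¹ = [[1, −1], [1, −2]], and M = P·diag(−1, −2)·P⁻¹.
Then M⁸ = P·diag(1, 256)·P⁻¹ = [[2, −256], [1, −256]] · [[1, −1], [1, −2]] = [[−254, 510], [−255, 511]].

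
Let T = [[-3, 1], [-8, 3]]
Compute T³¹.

[[-3, 1], [-8, 3]]

T² = I (check: tr T = 0 and det T = -1), so T³¹ = T since 31 is odd.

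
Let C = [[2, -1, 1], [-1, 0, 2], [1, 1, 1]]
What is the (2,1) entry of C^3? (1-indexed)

-2

C^2 = [[6, -1, 1], [0, 3, 1], [2, 0, 4]]
C^3 = [[14, -5, 5], [-2, 1, 7], [8, 2, 6]]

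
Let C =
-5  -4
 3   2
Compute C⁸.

tr C = -3 and det C = 2, so the characteristic polynomial is λ² − (-3)λ + (2) with roots -2 and -1.
Eigenvectors give P = [[4, -1], [-3, 1]] with P⁻¹ = [[1, 1], [3, 4]], and C = P·diag(-2, -1)·P⁻¹.
Then C⁸ = P·diag(256, 1)·P⁻¹ = [[1024, -1], [-768, 1]] · [[1, 1], [3, 4]] = [[1021, 1020], [-765, -764]].

[[1021, 1020], [-765, -764]]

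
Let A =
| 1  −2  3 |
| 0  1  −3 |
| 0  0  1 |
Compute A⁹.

[[1, −18, 243], [0, 1, −27], [0, 0, 1]]

A = I + N where N = [[0, −2, 3], [0, 0, −3], [0, 0, 0]] is strictly upper-triangular, so N³ = 0.
(I + N)⁹ = I + 9·N + 36·N² = [[1, −18, 243], [0, 1, −27], [0, 0, 1]].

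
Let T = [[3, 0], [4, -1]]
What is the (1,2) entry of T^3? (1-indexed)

0

tr T = 2 and det T = -3, so the characteristic polynomial is λ² − (2)λ + (-3) with roots 3 and -1.
Eigenvectors give P = [[-1, 0], [-1, -1]] with P⁻¹ = [[-1, 0], [1, -1]], and T = P·diag(3, -1)·P⁻¹.
Then T^3 = P·diag(27, -1)·P⁻¹ = [[-27, 0], [-27, 1]] · [[-1, 0], [1, -1]] = [[27, 0], [28, -1]].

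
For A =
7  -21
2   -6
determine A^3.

[[7, -21], [2, -6]]

A² = A (a projection; rank 1, trace 1), so A^3 = A.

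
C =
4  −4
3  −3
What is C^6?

C² = C (a projection; rank 1, trace 1), so C^6 = C.

[[4, −4], [3, −3]]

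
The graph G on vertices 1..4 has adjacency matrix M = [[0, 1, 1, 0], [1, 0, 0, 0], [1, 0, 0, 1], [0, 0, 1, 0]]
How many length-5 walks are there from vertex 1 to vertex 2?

The number of length-5 walks from vertex 1 to vertex 2 is entry (1,2) of M^5, where M is the adjacency matrix.
M^2 = [[2, 0, 0, 1], [0, 1, 1, 0], [0, 1, 2, 0], [1, 0, 0, 1]]
M^3 = [[0, 2, 3, 0], [2, 0, 0, 1], [3, 0, 0, 2], [0, 1, 2, 0]]
M^4 = [[5, 0, 0, 3], [0, 2, 3, 0], [0, 3, 5, 0], [3, 0, 0, 2]]
M^5 = [[0, 5, 8, 0], [5, 0, 0, 3], [8, 0, 0, 5], [0, 3, 5, 0]]

5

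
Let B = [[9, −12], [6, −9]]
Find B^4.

tr B = 0 and det B = −9, so the characteristic polynomial is λ² − (0)λ + (−9) with roots −3 and 3.
Eigenvectors give P = [[−1, 2], [−1, 1]] with P⁻¹ = [[1, −2], [1, −1]], and B = P·diag(−3, 3)·P⁻¹.
Then B^4 = P·diag(81, 81)·P⁻¹ = [[−81, 162], [−81, 81]] · [[1, −2], [1, −1]] = [[81, 0], [0, 81]].

[[81, 0], [0, 81]]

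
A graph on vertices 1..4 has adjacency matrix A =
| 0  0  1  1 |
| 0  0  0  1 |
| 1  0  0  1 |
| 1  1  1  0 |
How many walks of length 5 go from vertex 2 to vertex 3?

The number of length-5 walks from vertex 2 to vertex 3 is entry (2,3) of A⁵, where A is the adjacency matrix.
A² = [[2, 1, 1, 1], [1, 1, 1, 0], [1, 1, 2, 1], [1, 0, 1, 3]]
A³ = [[2, 1, 3, 4], [1, 0, 1, 3], [3, 1, 2, 4], [4, 3, 4, 2]]
A⁴ = [[7, 4, 6, 6], [4, 3, 4, 2], [6, 4, 7, 6], [6, 2, 6, 11]]
A⁵ = [[12, 6, 13, 17], [6, 2, 6, 11], [13, 6, 12, 17], [17, 11, 17, 14]]

6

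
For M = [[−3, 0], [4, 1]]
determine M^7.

[[−2187, 0], [2188, 1]]

tr M = −2 and det M = −3, so the characteristic polynomial is λ² − (−2)λ + (−3) with roots −3 and 1.
Eigenvectors give P = [[−1, 0], [1, 1]] with P⁻¹ = [[−1, 0], [1, 1]], and M = P·diag(−3, 1)·P⁻¹.
Then M^7 = P·diag(−2187, 1)·P⁻¹ = [[2187, 0], [−2187, 1]] · [[−1, 0], [1, 1]] = [[−2187, 0], [2188, 1]].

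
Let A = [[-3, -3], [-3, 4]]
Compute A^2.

[[18, -3], [-3, 25]]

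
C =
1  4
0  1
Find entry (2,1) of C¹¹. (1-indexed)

C = I + N where N = [[0, 4], [0, 0]] is strictly upper-triangular, so N² = 0.
(I + N)¹¹ = I + 11·N = [[1, 44], [0, 1]].

0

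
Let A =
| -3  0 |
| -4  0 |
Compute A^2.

[[9, 0], [12, 0]]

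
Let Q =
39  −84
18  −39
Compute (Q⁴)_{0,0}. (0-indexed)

81

tr Q = 0 and det Q = −9, so the characteristic polynomial is λ² − (0)λ + (−9) with roots 3 and −3.
Eigenvectors give P = [[−7, −2], [−3, −1]] with P⁻¹ = [[−1, 2], [3, −7]], and Q = P·diag(3, −3)·P⁻¹.
Then Q⁴ = P·diag(81, 81)·P⁻¹ = [[−567, −162], [−243, −81]] · [[−1, 2], [3, −7]] = [[81, 0], [0, 81]].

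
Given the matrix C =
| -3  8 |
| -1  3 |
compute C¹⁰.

C² = I (check: tr C = 0 and det C = -1), so C¹⁰ = I since 10 is even.

[[1, 0], [0, 1]]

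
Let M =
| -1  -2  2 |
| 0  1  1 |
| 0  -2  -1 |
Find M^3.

[[-1, 6, 4], [0, -1, -1], [0, 2, 1]]

M^2 = [[1, -4, -6], [0, -1, 0], [0, 0, -1]]
M^3 = [[-1, 6, 4], [0, -1, -1], [0, 2, 1]]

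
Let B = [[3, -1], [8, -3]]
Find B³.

[[3, -1], [8, -3]]

B² = I (check: tr B = 0 and det B = -1), so B³ = B since 3 is odd.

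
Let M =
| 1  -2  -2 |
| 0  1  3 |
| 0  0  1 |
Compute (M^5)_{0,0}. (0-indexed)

M = I + N where N = [[0, -2, -2], [0, 0, 3], [0, 0, 0]] is strictly upper-triangular, so N^3 = 0.
(I + N)^5 = I + 5·N + 10·N^2 = [[1, -10, -70], [0, 1, 15], [0, 0, 1]].

1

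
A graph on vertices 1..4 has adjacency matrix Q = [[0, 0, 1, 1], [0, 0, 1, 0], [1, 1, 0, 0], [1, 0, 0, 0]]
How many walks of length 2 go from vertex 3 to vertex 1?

0

The number of length-2 walks from vertex 3 to vertex 1 is entry (3,1) of Q^2, where Q is the adjacency matrix.
Q^2 = [[2, 1, 0, 0], [1, 1, 0, 0], [0, 0, 2, 1], [0, 0, 1, 1]]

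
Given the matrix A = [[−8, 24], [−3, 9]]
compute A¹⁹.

[[−8, 24], [−3, 9]]

A² = A (a projection; rank 1, trace 1), so A¹⁹ = A.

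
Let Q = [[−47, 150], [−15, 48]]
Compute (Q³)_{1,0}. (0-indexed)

−105

tr Q = 1 and det Q = −6, so the characteristic polynomial is λ² − (1)λ + (−6) with roots 3 and −2.
Eigenvectors give P = [[3, −10], [1, −3]] with P⁻¹ = [[−3, 10], [−1, 3]], and Q = P·diag(3, −2)·P⁻¹.
Then Q³ = P·diag(27, −8)·P⁻¹ = [[81, 80], [27, 24]] · [[−3, 10], [−1, 3]] = [[−323, 1050], [−105, 342]].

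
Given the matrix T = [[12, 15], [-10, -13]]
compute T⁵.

[[582, 825], [-550, -793]]

tr T = -1 and det T = -6, so the characteristic polynomial is λ² − (-1)λ + (-6) with roots -3 and 2.
Eigenvectors give P = [[-1, 3], [1, -2]] with P⁻¹ = [[2, 3], [1, 1]], and T = P·diag(-3, 2)·P⁻¹.
Then T⁵ = P·diag(-243, 32)·P⁻¹ = [[243, 96], [-243, -64]] · [[2, 3], [1, 1]] = [[582, 825], [-550, -793]].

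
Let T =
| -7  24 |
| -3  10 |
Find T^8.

tr T = 3 and det T = 2, so the characteristic polynomial is λ² − (3)λ + (2) with roots 1 and 2.
Eigenvectors give P = [[3, -8], [1, -3]] with P⁻¹ = [[3, -8], [1, -3]], and T = P·diag(1, 2)·P⁻¹.
Then T^8 = P·diag(1, 256)·P⁻¹ = [[3, -2048], [1, -768]] · [[3, -8], [1, -3]] = [[-2039, 6120], [-765, 2296]].

[[-2039, 6120], [-765, 2296]]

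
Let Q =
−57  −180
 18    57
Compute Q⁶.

tr Q = 0 and det Q = −9, so the characteristic polynomial is λ² − (0)λ + (−9) with roots −3 and 3.
Eigenvectors give P = [[−10, −3], [3, 1]] with P⁻¹ = [[−1, −3], [3, 10]], and Q = P·diag(−3, 3)·P⁻¹.
Then Q⁶ = P·diag(729, 729)·P⁻¹ = [[−7290, −2187], [2187, 729]] · [[−1, −3], [3, 10]] = [[729, 0], [0, 729]].

[[729, 0], [0, 729]]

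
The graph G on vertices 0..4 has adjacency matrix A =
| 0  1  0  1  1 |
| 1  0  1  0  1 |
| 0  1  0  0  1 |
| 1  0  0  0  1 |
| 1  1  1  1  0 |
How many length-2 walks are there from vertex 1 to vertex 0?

The number of length-2 walks from vertex 1 to vertex 0 is entry (1,0) of A^2, where A is the adjacency matrix.
A^2 = [[3, 1, 2, 1, 2], [1, 3, 1, 2, 2], [2, 1, 2, 1, 1], [1, 2, 1, 2, 1], [2, 2, 1, 1, 4]]

1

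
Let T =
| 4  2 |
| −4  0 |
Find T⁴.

T² = [[8, 8], [−16, −8]]
T³ = [[0, 16], [−32, −32]]
T⁴ = [[−64, 0], [0, −64]]

[[−64, 0], [0, −64]]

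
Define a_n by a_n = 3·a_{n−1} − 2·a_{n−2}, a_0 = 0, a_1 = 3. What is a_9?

With companion matrix A = [[3, −2], [1, 0]], [a_n, a_{n−1}]ᵀ = A·[a_{n−1}, a_{n−2}]ᵀ, so [a_9, a_8]ᵀ = A⁸·[a_1, a_0]ᵀ.
A⁸ = [[511, −510], [255, −254]], giving [a_9, a_8]ᵀ = [[1533], [765]].

1533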